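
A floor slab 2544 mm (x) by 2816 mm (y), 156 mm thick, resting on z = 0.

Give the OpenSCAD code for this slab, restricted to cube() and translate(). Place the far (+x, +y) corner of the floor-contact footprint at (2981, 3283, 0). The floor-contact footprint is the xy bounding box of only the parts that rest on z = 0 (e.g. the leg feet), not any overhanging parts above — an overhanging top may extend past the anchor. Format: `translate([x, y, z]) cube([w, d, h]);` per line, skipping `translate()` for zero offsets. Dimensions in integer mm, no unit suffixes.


translate([437, 467, 0]) cube([2544, 2816, 156]);


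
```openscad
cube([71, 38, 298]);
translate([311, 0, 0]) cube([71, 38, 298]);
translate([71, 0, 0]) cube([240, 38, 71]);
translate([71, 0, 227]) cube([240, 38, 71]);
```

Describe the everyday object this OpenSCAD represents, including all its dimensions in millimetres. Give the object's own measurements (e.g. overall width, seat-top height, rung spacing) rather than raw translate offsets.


A rectangular picture frame lying in the x–z plane (depth along y). The opening is 240 mm wide (x) by 156 mm tall (z), surrounded by a border 71 mm wide on all four sides. The frame is 38 mm deep and is made of two full-height vertical stiles with two horizontal rails fitted between them.


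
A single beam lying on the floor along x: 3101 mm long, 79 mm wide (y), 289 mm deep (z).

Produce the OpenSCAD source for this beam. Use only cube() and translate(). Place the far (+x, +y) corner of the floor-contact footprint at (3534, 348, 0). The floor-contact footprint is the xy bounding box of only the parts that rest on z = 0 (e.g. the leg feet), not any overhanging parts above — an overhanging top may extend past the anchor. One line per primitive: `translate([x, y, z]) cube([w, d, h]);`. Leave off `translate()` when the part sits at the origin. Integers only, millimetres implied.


translate([433, 269, 0]) cube([3101, 79, 289]);


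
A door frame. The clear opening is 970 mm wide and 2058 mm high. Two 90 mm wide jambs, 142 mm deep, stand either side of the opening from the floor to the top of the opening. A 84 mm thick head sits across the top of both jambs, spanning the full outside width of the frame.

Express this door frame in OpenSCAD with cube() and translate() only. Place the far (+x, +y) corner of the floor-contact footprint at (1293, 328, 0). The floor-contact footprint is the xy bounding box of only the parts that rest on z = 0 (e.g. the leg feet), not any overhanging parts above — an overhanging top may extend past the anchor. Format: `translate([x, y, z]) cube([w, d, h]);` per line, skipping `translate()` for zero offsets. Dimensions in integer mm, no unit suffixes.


translate([143, 186, 0]) cube([90, 142, 2058]);
translate([1203, 186, 0]) cube([90, 142, 2058]);
translate([143, 186, 2058]) cube([1150, 142, 84]);


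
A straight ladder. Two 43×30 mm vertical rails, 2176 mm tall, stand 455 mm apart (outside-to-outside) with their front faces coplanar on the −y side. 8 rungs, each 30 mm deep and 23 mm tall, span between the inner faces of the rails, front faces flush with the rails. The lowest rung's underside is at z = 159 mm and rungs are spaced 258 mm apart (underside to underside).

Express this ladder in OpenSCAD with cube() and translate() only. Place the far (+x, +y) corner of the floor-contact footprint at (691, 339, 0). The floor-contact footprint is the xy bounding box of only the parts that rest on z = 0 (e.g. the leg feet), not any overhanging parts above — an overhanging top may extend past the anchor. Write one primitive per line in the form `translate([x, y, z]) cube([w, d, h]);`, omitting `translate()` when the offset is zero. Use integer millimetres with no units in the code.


translate([236, 309, 0]) cube([43, 30, 2176]);
translate([648, 309, 0]) cube([43, 30, 2176]);
translate([279, 309, 159]) cube([369, 30, 23]);
translate([279, 309, 417]) cube([369, 30, 23]);
translate([279, 309, 675]) cube([369, 30, 23]);
translate([279, 309, 933]) cube([369, 30, 23]);
translate([279, 309, 1191]) cube([369, 30, 23]);
translate([279, 309, 1449]) cube([369, 30, 23]);
translate([279, 309, 1707]) cube([369, 30, 23]);
translate([279, 309, 1965]) cube([369, 30, 23]);


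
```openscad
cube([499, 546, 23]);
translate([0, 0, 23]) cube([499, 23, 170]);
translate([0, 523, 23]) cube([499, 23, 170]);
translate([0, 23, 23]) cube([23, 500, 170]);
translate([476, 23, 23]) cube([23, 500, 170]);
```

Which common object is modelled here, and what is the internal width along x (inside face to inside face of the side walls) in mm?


An open box. The internal width is 453 mm.

A 499×546 base slab with four walls standing on it — an open box. The base is 499 mm wide and the walls are 23 mm thick, so the internal width is 499 − 2 × 23 = 453 mm.


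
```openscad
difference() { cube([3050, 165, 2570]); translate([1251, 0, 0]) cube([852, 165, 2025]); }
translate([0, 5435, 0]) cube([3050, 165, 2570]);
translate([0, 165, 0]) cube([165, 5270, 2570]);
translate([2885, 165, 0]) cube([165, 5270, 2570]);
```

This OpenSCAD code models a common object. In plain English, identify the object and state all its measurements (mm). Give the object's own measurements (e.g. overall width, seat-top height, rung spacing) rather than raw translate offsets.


A single room: four walls, each 2570 mm tall and 165 mm thick, enclosing an outside footprint 3050×5600 mm (x × y), no floor or roof. The front and back walls (−y and +y sides) run the full x-width; the side walls fit between their inner faces. A door opening 852 mm wide and 2025 mm tall is cut through the front wall from the floor up, its −x edge 1251 mm from the wall's −x end.


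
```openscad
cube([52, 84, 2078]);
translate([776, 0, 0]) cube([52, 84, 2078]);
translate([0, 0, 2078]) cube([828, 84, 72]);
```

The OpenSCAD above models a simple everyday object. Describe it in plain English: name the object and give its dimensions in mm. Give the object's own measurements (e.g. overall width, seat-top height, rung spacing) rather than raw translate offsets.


A door frame. The clear opening is 724 mm wide and 2078 mm high. Two 52 mm wide jambs, 84 mm deep, stand either side of the opening from the floor to the top of the opening. A 72 mm thick head sits across the top of both jambs, spanning the full outside width of the frame.


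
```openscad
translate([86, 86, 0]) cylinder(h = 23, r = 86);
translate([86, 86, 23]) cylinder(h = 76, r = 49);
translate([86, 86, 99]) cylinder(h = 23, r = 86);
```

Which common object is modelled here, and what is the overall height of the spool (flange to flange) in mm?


A spool. The overall height is 122 mm.

Three coaxial cylinders, large–small–large — a spool. Two 23 mm flanges and a 76 mm core give 23 + 76 + 23 = 122 mm.


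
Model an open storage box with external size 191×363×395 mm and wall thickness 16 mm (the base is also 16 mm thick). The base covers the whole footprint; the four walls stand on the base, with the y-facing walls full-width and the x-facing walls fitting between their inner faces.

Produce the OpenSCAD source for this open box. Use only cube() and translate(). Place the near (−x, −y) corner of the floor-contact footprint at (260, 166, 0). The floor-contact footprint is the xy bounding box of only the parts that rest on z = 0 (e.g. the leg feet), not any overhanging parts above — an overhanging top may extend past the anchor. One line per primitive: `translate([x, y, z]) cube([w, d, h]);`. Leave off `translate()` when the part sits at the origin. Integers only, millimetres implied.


translate([260, 166, 0]) cube([191, 363, 16]);
translate([260, 166, 16]) cube([191, 16, 379]);
translate([260, 513, 16]) cube([191, 16, 379]);
translate([260, 182, 16]) cube([16, 331, 379]);
translate([435, 182, 16]) cube([16, 331, 379]);


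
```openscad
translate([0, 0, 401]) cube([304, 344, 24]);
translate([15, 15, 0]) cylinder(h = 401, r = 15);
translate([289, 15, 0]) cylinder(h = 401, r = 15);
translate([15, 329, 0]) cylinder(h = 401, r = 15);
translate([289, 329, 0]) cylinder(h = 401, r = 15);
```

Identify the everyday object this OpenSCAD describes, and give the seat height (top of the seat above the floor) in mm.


A stool. The seat height is 425 mm.

A 304×344×24 slab at z = 401 on four corner cylinders — a stool. The seat top is 401 + 24 = 425 mm.


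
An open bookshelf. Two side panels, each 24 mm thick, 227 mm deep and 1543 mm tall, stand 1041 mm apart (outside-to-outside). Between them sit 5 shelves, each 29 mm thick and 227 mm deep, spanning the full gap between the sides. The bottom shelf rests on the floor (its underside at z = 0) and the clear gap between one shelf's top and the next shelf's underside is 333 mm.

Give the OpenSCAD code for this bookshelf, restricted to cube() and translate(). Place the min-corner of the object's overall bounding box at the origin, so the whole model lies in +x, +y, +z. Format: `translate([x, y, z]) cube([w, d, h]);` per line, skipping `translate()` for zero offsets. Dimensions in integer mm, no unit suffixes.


cube([24, 227, 1543]);
translate([1017, 0, 0]) cube([24, 227, 1543]);
translate([24, 0, 0]) cube([993, 227, 29]);
translate([24, 0, 362]) cube([993, 227, 29]);
translate([24, 0, 724]) cube([993, 227, 29]);
translate([24, 0, 1086]) cube([993, 227, 29]);
translate([24, 0, 1448]) cube([993, 227, 29]);


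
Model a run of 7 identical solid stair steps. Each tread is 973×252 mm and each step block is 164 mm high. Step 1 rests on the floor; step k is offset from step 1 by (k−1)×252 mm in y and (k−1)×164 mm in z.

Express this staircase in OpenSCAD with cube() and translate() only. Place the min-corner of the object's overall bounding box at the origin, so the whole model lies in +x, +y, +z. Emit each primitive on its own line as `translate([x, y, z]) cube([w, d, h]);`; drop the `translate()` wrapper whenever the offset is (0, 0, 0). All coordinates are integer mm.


cube([973, 252, 164]);
translate([0, 252, 164]) cube([973, 252, 164]);
translate([0, 504, 328]) cube([973, 252, 164]);
translate([0, 756, 492]) cube([973, 252, 164]);
translate([0, 1008, 656]) cube([973, 252, 164]);
translate([0, 1260, 820]) cube([973, 252, 164]);
translate([0, 1512, 984]) cube([973, 252, 164]);


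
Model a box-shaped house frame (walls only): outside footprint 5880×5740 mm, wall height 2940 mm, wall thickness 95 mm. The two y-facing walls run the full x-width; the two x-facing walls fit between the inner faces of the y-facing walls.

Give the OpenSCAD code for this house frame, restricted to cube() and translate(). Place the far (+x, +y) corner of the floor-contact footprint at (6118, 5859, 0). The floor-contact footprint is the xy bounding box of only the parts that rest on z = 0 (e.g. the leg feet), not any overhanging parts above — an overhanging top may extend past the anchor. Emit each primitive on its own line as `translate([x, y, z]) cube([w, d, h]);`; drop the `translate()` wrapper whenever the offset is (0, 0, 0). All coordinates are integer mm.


translate([238, 119, 0]) cube([5880, 95, 2940]);
translate([238, 5764, 0]) cube([5880, 95, 2940]);
translate([238, 214, 0]) cube([95, 5550, 2940]);
translate([6023, 214, 0]) cube([95, 5550, 2940]);


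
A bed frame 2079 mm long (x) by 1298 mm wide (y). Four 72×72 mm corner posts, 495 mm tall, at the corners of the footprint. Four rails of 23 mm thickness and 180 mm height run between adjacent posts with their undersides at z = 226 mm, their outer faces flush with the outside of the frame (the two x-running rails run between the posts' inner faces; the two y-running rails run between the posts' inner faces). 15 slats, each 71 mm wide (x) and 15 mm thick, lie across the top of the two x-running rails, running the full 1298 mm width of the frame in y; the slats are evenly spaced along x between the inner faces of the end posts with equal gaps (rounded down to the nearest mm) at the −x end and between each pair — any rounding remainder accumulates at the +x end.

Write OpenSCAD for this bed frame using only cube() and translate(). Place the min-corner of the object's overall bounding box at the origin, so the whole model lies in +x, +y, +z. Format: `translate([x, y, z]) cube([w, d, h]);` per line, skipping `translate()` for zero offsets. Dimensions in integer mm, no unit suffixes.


// slat z = rail_z + rail_h = 226 + 180 = 406
// slat gap = ⌊(1935 − 15·71) / 16⌋ = 54
cube([72, 72, 495]);
translate([0, 1226, 0]) cube([72, 72, 495]);
translate([2007, 0, 0]) cube([72, 72, 495]);
translate([2007, 1226, 0]) cube([72, 72, 495]);
translate([72, 0, 226]) cube([1935, 23, 180]);
translate([72, 1275, 226]) cube([1935, 23, 180]);
translate([0, 72, 226]) cube([23, 1154, 180]);
translate([2056, 72, 226]) cube([23, 1154, 180]);
translate([126, 0, 406]) cube([71, 1298, 15]);
translate([251, 0, 406]) cube([71, 1298, 15]);
translate([376, 0, 406]) cube([71, 1298, 15]);
translate([501, 0, 406]) cube([71, 1298, 15]);
translate([626, 0, 406]) cube([71, 1298, 15]);
translate([751, 0, 406]) cube([71, 1298, 15]);
translate([876, 0, 406]) cube([71, 1298, 15]);
translate([1001, 0, 406]) cube([71, 1298, 15]);
translate([1126, 0, 406]) cube([71, 1298, 15]);
translate([1251, 0, 406]) cube([71, 1298, 15]);
translate([1376, 0, 406]) cube([71, 1298, 15]);
translate([1501, 0, 406]) cube([71, 1298, 15]);
translate([1626, 0, 406]) cube([71, 1298, 15]);
translate([1751, 0, 406]) cube([71, 1298, 15]);
translate([1876, 0, 406]) cube([71, 1298, 15]);


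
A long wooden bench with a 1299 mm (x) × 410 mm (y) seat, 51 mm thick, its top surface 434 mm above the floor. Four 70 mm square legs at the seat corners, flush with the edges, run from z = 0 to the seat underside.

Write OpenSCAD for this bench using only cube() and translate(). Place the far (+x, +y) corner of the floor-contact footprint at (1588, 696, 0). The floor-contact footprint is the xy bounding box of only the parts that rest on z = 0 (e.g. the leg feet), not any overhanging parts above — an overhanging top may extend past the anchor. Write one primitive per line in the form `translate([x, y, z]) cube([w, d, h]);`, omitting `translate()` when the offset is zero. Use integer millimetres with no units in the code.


translate([289, 286, 383]) cube([1299, 410, 51]);
translate([289, 286, 0]) cube([70, 70, 383]);
translate([289, 626, 0]) cube([70, 70, 383]);
translate([1518, 286, 0]) cube([70, 70, 383]);
translate([1518, 626, 0]) cube([70, 70, 383]);


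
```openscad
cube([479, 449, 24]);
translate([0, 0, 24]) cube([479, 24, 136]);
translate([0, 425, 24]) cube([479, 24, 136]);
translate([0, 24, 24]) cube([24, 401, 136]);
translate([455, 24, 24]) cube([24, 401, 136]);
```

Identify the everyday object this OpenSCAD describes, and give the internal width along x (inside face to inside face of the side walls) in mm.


An open box. The internal width is 431 mm.

A 479×449 base slab with four walls standing on it — an open box. The base is 479 mm wide and the walls are 24 mm thick, so the internal width is 479 − 2 × 24 = 431 mm.


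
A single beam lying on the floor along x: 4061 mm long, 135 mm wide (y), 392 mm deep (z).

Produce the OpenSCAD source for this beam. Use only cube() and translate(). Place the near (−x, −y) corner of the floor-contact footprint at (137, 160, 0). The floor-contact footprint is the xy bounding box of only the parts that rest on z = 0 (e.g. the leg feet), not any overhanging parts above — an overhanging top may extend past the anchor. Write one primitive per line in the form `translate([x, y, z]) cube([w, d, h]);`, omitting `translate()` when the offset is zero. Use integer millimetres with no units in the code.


translate([137, 160, 0]) cube([4061, 135, 392]);


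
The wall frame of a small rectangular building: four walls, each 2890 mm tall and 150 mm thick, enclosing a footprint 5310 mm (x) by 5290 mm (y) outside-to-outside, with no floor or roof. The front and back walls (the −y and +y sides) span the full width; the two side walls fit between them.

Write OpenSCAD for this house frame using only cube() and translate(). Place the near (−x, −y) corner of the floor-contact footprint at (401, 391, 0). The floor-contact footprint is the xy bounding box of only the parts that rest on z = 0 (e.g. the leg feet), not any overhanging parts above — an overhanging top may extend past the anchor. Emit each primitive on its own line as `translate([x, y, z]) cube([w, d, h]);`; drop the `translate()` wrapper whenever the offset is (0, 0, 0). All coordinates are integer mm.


translate([401, 391, 0]) cube([5310, 150, 2890]);
translate([401, 5531, 0]) cube([5310, 150, 2890]);
translate([401, 541, 0]) cube([150, 4990, 2890]);
translate([5561, 541, 0]) cube([150, 4990, 2890]);


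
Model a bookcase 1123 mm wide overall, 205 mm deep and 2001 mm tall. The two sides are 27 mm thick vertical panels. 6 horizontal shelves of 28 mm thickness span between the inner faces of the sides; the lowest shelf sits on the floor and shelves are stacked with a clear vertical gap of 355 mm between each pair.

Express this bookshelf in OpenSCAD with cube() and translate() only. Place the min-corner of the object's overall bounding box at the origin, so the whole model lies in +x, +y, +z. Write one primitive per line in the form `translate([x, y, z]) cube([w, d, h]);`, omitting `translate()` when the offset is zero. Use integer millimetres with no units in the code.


cube([27, 205, 2001]);
translate([1096, 0, 0]) cube([27, 205, 2001]);
translate([27, 0, 0]) cube([1069, 205, 28]);
translate([27, 0, 383]) cube([1069, 205, 28]);
translate([27, 0, 766]) cube([1069, 205, 28]);
translate([27, 0, 1149]) cube([1069, 205, 28]);
translate([27, 0, 1532]) cube([1069, 205, 28]);
translate([27, 0, 1915]) cube([1069, 205, 28]);


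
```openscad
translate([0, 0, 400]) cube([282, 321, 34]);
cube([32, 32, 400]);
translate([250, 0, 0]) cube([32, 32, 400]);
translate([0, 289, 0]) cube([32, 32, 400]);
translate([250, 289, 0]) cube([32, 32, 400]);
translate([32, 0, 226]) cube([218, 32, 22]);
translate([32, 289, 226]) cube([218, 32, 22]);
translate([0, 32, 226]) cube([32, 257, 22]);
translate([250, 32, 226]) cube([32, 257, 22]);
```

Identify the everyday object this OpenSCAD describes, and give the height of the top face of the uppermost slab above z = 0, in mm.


A stool. The seat height is 434 mm.

A 282×321×34 slab at z = 400 on four corner posts — a stool. The seat top is 400 + 34 = 434 mm.


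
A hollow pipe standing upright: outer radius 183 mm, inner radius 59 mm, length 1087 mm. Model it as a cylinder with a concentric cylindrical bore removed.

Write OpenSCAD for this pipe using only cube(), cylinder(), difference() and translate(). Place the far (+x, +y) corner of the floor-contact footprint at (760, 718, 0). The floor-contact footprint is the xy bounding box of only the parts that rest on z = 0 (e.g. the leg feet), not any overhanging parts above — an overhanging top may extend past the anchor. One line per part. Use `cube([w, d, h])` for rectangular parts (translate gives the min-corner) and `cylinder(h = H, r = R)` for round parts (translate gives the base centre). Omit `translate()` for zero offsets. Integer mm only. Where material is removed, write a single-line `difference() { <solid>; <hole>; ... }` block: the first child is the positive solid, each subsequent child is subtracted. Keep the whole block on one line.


difference() { translate([577, 535, 0]) cylinder(h = 1087, r = 183); translate([577, 535, 0]) cylinder(h = 1087, r = 59); }


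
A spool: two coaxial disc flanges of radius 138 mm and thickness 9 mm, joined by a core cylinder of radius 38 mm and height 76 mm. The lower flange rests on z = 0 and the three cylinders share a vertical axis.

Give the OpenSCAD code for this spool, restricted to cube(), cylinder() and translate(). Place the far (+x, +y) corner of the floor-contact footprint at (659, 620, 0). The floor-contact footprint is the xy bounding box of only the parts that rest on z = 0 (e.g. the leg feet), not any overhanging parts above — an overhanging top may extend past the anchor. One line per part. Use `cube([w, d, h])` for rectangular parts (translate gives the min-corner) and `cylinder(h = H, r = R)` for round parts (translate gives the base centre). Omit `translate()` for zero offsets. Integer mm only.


translate([521, 482, 0]) cylinder(h = 9, r = 138);
translate([521, 482, 9]) cylinder(h = 76, r = 38);
translate([521, 482, 85]) cylinder(h = 9, r = 138);


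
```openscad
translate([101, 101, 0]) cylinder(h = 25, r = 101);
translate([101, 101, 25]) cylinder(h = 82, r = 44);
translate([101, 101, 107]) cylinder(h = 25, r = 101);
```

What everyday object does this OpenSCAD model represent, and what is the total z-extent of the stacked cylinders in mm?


A spool. The overall height is 132 mm.

Three coaxial cylinders, large–small–large — a spool. Two 25 mm flanges and a 82 mm core give 25 + 82 + 25 = 132 mm.


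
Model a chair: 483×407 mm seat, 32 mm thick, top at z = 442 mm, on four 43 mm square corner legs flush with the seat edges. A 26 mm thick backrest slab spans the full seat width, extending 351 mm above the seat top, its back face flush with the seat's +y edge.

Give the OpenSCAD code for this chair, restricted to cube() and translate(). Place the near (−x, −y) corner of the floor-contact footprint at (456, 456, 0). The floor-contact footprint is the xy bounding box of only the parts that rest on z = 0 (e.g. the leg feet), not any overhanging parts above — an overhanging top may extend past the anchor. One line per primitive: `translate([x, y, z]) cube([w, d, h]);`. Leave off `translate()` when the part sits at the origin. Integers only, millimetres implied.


// leg_h = 442 - 32 = 410
translate([456, 456, 410]) cube([483, 407, 32]);
translate([456, 456, 0]) cube([43, 43, 410]);
translate([896, 456, 0]) cube([43, 43, 410]);
translate([456, 820, 0]) cube([43, 43, 410]);
translate([896, 820, 0]) cube([43, 43, 410]);
translate([456, 837, 442]) cube([483, 26, 351]);


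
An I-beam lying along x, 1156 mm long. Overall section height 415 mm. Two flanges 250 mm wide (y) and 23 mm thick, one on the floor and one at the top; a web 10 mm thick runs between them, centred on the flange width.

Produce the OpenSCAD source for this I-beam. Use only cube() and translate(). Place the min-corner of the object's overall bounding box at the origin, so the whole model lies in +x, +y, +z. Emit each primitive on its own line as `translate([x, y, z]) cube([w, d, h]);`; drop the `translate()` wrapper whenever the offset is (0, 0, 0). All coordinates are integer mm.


cube([1156, 250, 23]);
translate([0, 120, 23]) cube([1156, 10, 369]);
translate([0, 0, 392]) cube([1156, 250, 23]);


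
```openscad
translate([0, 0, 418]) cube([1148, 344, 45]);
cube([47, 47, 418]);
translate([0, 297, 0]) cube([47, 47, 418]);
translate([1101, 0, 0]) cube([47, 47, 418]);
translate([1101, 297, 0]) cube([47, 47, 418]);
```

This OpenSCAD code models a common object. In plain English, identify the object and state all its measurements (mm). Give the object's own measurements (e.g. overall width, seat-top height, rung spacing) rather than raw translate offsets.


A bench: a 1148×344 mm seat slab, 45 mm thick, top at z = 463 mm, on four 47×47 mm square legs flush with the seat corners and standing on z = 0.


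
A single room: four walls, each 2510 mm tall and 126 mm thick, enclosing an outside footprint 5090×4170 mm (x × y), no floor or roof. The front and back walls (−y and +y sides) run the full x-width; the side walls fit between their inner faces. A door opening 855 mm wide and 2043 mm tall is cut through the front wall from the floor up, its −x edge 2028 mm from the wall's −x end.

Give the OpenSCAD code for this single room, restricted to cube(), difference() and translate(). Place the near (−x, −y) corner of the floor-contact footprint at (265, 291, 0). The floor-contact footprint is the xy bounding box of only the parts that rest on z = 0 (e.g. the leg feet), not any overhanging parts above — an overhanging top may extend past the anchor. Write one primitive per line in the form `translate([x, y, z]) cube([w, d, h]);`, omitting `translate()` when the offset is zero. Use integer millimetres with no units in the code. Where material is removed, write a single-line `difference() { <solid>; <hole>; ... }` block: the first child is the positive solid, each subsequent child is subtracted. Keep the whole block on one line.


difference() { translate([265, 291, 0]) cube([5090, 126, 2510]); translate([2293, 291, 0]) cube([855, 126, 2043]); }
translate([265, 4335, 0]) cube([5090, 126, 2510]);
translate([265, 417, 0]) cube([126, 3918, 2510]);
translate([5229, 417, 0]) cube([126, 3918, 2510]);


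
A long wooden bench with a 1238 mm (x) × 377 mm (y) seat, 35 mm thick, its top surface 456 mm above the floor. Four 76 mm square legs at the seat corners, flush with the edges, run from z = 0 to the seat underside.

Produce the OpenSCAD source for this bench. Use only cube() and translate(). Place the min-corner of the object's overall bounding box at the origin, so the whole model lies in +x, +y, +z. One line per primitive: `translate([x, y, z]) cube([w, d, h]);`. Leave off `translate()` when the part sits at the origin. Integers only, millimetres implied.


translate([0, 0, 421]) cube([1238, 377, 35]);
cube([76, 76, 421]);
translate([0, 301, 0]) cube([76, 76, 421]);
translate([1162, 0, 0]) cube([76, 76, 421]);
translate([1162, 301, 0]) cube([76, 76, 421]);


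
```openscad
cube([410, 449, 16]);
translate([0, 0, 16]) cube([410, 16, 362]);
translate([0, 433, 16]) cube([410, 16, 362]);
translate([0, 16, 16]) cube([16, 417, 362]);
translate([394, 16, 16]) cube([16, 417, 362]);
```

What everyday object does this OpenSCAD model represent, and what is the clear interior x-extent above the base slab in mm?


An open box. The internal width is 378 mm.

A 410×449 base slab with four walls standing on it — an open box. The base is 410 mm wide and the walls are 16 mm thick, so the internal width is 410 − 2 × 16 = 378 mm.


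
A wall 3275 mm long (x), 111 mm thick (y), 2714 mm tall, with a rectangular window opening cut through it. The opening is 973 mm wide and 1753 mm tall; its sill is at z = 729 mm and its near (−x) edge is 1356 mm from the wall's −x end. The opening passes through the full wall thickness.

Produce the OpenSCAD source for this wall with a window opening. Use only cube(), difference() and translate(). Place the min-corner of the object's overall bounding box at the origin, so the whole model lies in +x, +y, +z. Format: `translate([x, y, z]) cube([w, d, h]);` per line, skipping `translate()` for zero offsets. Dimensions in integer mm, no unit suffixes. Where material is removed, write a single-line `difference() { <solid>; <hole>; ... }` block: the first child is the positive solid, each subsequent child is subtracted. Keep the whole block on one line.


difference() { cube([3275, 111, 2714]); translate([1356, 0, 729]) cube([973, 111, 1753]); }


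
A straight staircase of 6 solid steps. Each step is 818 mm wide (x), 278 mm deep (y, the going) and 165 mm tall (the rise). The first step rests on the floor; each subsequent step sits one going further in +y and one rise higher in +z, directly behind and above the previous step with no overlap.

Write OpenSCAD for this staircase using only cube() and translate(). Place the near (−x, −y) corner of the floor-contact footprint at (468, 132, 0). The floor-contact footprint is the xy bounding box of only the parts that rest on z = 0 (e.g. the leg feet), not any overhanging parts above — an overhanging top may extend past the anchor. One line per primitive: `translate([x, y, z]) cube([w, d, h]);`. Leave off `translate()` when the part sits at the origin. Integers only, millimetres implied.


translate([468, 132, 0]) cube([818, 278, 165]);
translate([468, 410, 165]) cube([818, 278, 165]);
translate([468, 688, 330]) cube([818, 278, 165]);
translate([468, 966, 495]) cube([818, 278, 165]);
translate([468, 1244, 660]) cube([818, 278, 165]);
translate([468, 1522, 825]) cube([818, 278, 165]);


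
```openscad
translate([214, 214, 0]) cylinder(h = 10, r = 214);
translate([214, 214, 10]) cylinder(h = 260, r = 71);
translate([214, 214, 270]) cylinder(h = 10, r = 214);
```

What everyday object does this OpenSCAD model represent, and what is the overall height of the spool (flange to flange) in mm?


A spool. The overall height is 280 mm.

Three coaxial cylinders, large–small–large — a spool. Two 10 mm flanges and a 260 mm core give 10 + 260 + 10 = 280 mm.


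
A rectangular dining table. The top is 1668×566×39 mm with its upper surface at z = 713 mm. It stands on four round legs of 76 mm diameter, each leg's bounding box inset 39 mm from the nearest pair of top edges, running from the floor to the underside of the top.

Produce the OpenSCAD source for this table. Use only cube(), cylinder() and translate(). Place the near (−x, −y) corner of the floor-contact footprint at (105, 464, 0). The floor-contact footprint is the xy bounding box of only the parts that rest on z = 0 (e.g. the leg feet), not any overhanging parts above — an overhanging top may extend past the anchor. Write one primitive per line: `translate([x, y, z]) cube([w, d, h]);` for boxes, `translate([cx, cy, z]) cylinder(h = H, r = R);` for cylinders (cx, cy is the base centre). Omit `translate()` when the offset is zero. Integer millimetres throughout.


translate([66, 425, 674]) cube([1668, 566, 39]);
translate([143, 502, 0]) cylinder(h = 674, r = 38);
translate([1657, 502, 0]) cylinder(h = 674, r = 38);
translate([143, 914, 0]) cylinder(h = 674, r = 38);
translate([1657, 914, 0]) cylinder(h = 674, r = 38);


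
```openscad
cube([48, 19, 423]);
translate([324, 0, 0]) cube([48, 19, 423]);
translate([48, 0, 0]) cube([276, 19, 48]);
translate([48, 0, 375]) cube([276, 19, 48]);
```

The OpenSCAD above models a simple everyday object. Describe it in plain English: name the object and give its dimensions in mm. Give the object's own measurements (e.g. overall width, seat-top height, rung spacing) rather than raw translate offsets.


A rectangular picture frame lying in the x–z plane (depth along y). The opening is 276 mm wide (x) by 327 mm tall (z), surrounded by a border 48 mm wide on all four sides. The frame is 19 mm deep and is made of two full-height vertical stiles with two horizontal rails fitted between them.


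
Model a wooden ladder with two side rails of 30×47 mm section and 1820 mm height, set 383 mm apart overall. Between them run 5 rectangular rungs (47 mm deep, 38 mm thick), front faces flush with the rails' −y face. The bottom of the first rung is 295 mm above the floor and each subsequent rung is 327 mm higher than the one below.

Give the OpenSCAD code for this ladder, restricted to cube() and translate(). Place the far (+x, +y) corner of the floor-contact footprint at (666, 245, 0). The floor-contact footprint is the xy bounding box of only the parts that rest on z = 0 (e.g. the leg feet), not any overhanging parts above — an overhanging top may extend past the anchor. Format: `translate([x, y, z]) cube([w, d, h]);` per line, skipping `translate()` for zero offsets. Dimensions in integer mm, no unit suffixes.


translate([283, 198, 0]) cube([30, 47, 1820]);
translate([636, 198, 0]) cube([30, 47, 1820]);
translate([313, 198, 295]) cube([323, 47, 38]);
translate([313, 198, 622]) cube([323, 47, 38]);
translate([313, 198, 949]) cube([323, 47, 38]);
translate([313, 198, 1276]) cube([323, 47, 38]);
translate([313, 198, 1603]) cube([323, 47, 38]);


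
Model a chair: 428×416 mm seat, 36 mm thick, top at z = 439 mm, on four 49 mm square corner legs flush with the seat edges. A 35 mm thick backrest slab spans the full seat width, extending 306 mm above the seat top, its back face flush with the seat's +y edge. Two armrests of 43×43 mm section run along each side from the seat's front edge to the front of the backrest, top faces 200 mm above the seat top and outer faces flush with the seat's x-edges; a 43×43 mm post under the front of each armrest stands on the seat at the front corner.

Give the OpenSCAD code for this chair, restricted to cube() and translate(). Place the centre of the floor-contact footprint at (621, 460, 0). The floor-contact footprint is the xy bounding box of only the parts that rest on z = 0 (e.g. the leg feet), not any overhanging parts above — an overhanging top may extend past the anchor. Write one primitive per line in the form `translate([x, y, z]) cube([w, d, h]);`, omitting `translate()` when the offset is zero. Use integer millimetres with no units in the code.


translate([407, 252, 403]) cube([428, 416, 36]);
translate([407, 252, 0]) cube([49, 49, 403]);
translate([786, 252, 0]) cube([49, 49, 403]);
translate([407, 619, 0]) cube([49, 49, 403]);
translate([786, 619, 0]) cube([49, 49, 403]);
translate([407, 633, 439]) cube([428, 35, 306]);
translate([407, 252, 596]) cube([43, 381, 43]);
translate([792, 252, 596]) cube([43, 381, 43]);
translate([407, 252, 439]) cube([43, 43, 157]);
translate([792, 252, 439]) cube([43, 43, 157]);


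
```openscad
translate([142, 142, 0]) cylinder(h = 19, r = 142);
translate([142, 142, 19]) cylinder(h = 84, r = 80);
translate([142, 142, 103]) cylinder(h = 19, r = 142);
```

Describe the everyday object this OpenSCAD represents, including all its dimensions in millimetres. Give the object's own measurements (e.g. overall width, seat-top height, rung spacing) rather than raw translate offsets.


A spool: two coaxial disc flanges of radius 142 mm and thickness 19 mm, joined by a core cylinder of radius 80 mm and height 84 mm. The lower flange rests on z = 0 and the three cylinders share a vertical axis.


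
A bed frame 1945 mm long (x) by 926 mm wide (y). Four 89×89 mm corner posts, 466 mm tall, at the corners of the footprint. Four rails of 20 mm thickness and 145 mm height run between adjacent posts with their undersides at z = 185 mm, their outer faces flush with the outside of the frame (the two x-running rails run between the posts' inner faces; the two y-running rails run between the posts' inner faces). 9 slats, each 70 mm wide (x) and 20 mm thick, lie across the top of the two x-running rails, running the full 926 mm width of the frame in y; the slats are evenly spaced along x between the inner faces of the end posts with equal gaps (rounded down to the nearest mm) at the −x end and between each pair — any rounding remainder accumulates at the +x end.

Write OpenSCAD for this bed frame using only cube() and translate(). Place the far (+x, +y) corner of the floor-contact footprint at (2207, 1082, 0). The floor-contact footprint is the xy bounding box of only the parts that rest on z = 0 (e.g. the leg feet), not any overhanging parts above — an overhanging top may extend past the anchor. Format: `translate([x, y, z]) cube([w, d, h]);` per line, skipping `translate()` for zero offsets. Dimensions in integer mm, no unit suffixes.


// slat z = rail_z + rail_h = 185 + 145 = 330
// slat gap = ⌊(1767 − 9·70) / 10⌋ = 113
translate([262, 156, 0]) cube([89, 89, 466]);
translate([262, 993, 0]) cube([89, 89, 466]);
translate([2118, 156, 0]) cube([89, 89, 466]);
translate([2118, 993, 0]) cube([89, 89, 466]);
translate([351, 156, 185]) cube([1767, 20, 145]);
translate([351, 1062, 185]) cube([1767, 20, 145]);
translate([262, 245, 185]) cube([20, 748, 145]);
translate([2187, 245, 185]) cube([20, 748, 145]);
translate([464, 156, 330]) cube([70, 926, 20]);
translate([647, 156, 330]) cube([70, 926, 20]);
translate([830, 156, 330]) cube([70, 926, 20]);
translate([1013, 156, 330]) cube([70, 926, 20]);
translate([1196, 156, 330]) cube([70, 926, 20]);
translate([1379, 156, 330]) cube([70, 926, 20]);
translate([1562, 156, 330]) cube([70, 926, 20]);
translate([1745, 156, 330]) cube([70, 926, 20]);
translate([1928, 156, 330]) cube([70, 926, 20]);


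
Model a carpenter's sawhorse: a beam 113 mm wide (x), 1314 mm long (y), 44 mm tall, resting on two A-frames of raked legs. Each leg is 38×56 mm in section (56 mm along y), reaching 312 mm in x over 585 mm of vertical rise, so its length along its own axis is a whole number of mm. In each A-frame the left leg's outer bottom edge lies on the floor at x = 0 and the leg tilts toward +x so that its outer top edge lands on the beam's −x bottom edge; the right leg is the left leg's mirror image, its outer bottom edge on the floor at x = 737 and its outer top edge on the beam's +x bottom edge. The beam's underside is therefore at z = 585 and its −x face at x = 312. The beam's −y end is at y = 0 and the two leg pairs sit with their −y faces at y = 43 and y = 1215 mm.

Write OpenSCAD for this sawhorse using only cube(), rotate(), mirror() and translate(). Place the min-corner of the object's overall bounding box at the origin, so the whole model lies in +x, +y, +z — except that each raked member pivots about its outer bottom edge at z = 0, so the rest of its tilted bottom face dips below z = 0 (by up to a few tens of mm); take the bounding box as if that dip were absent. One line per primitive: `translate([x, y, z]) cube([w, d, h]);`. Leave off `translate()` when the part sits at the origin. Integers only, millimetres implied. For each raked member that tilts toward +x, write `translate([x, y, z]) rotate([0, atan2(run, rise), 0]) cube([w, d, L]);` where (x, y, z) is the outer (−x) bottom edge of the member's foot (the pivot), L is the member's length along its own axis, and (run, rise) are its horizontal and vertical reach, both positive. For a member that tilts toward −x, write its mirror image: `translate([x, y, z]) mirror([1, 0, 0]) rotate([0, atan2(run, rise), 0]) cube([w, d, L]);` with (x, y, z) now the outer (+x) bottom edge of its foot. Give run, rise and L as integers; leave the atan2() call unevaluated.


translate([312, 0, 585]) cube([113, 1314, 44]);
translate([0, 43, 0]) rotate([0, atan2(312, 585), 0]) cube([38, 56, 663]);
translate([737, 43, 0]) mirror([1, 0, 0]) rotate([0, atan2(312, 585), 0]) cube([38, 56, 663]);
translate([0, 1215, 0]) rotate([0, atan2(312, 585), 0]) cube([38, 56, 663]);
translate([737, 1215, 0]) mirror([1, 0, 0]) rotate([0, atan2(312, 585), 0]) cube([38, 56, 663]);


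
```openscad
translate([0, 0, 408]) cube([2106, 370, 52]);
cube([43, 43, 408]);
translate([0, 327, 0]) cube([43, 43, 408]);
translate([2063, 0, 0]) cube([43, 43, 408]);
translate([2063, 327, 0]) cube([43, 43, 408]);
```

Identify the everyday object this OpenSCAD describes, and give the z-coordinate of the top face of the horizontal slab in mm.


A bench. The seat-top height is 460 mm.

A long slab on four corner posts — a bench. The slab sits at z = 408 with thickness 52, so the top is 408 + 52 = 460 mm.


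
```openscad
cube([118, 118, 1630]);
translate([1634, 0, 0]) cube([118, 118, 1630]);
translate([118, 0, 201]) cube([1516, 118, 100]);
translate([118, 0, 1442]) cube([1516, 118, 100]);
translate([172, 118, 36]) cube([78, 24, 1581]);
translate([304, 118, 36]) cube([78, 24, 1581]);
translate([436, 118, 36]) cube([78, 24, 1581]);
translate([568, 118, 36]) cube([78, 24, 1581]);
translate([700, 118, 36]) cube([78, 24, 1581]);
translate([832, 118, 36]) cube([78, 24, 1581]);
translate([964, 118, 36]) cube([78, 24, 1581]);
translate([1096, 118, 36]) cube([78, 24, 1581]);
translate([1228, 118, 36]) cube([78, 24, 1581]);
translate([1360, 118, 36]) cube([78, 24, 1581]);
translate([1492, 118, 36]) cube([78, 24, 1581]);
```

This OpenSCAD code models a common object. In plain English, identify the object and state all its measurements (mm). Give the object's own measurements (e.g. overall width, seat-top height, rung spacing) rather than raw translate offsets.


A fence section. Two 118×118 mm posts, 1630 mm tall, stand on the floor with a clear span of 1516 mm between their inner faces. Two horizontal rails of 118×100 mm section span the gap between the posts with their undersides at z = 201 mm and z = 1442 mm, flush with the posts' −y face. 11 pickets, each 78 mm wide, 24 mm thick and 1581 mm tall, are fixed to the +y face of the rails with their bottoms at z = 36 mm, spaced across the span with a 54 mm gap after the −x post and between neighbouring pickets, with 64 mm left before the +x post.
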